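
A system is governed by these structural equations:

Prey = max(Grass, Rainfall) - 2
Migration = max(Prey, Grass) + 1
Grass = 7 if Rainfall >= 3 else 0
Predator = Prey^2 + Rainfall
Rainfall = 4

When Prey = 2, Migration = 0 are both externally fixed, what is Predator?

8

The joint intervention fixes Prey = 2, Migration = 0, removing each variable's own equation.
Predator = Prey^2 + Rainfall  [with Prey=2, Rainfall=4]  = 8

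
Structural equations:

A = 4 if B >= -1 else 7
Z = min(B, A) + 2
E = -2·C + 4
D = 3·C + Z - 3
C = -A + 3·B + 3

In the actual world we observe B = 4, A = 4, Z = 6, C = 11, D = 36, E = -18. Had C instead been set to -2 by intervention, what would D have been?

-3

Intervening sets C = -2 and removes its equation (C = -A + 3·B + 3).
A = 4 if B >= -1 else 7  [with B=4]  = 4
Z = min(B, A) + 2  [with B=4, A=4]  = 6
D = 3·C + Z - 3  [with C=-2, Z=6]  = -3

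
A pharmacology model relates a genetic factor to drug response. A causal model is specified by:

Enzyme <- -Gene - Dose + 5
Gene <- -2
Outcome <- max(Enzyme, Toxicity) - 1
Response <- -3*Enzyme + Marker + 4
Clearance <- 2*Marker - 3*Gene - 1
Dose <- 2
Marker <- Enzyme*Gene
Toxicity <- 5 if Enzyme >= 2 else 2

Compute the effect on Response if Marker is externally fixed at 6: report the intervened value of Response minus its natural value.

Intervening sets Marker = 6 and removes its equation (Marker <- Enzyme*Gene).
Enzyme = -Gene - Dose + 5  [with Gene=-2, Dose=2]  = 5
Response = -3*Enzyme + Marker + 4  [with Enzyme=5, Marker=6]  = -5
Without intervention: Enzyme = -Gene - Dose + 5  [with Gene=-2, Dose=2]  = 5; Marker = Enzyme*Gene  [with Enzyme=5, Gene=-2]  = -10; Response = -3*Enzyme + Marker + 4  [with Enzyme=5, Marker=-10]  = -21.
Change = -5 − (-21) = 16.

16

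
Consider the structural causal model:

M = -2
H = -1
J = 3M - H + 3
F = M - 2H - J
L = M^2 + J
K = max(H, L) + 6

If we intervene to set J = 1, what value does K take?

The intervention breaks the incoming arrows to J: J = 3M - H + 3 no longer applies, and J = 1.
L = M^2 + J  [with M=-2, J=1]  = 5
K = max(H, L) + 6  [with H=-1, L=5]  = 11

11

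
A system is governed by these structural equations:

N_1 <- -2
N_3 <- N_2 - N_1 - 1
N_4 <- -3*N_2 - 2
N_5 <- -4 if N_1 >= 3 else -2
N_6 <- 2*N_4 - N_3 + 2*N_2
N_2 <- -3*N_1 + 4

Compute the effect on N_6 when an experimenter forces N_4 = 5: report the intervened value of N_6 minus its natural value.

Under do(N_4=5), the mechanism N_4 <- -3*N_2 - 2 is discarded; N_4 is fixed at 5.
N_2 = -3*N_1 + 4  [with N_1=-2]  = 10
N_3 = N_2 - N_1 - 1  [with N_2=10, N_1=-2]  = 11
N_6 = 2*N_4 - N_3 + 2*N_2  [with N_4=5, N_3=11, N_2=10]  = 19
Without intervention: N_2 = -3*N_1 + 4  [with N_1=-2]  = 10; N_3 = N_2 - N_1 - 1  [with N_2=10, N_1=-2]  = 11; N_4 = -3*N_2 - 2  [with N_2=10]  = -32; N_6 = 2*N_4 - N_3 + 2*N_2  [with N_4=-32, N_3=11, N_2=10]  = -55.
Change = 19 − (-55) = 74.

74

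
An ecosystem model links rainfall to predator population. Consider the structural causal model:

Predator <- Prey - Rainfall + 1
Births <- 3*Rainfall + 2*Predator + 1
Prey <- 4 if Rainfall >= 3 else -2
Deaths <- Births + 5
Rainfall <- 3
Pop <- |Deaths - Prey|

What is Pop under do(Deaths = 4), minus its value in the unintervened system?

The intervention breaks the incoming arrows to Deaths: Deaths <- Births + 5 no longer applies, and Deaths = 4.
Prey = 4 if Rainfall >= 3 else -2  [with Rainfall=3]  = 4
Pop = |Deaths - Prey|  [with Deaths=4, Prey=4]  = 0
Without intervention: Prey = 4 if Rainfall >= 3 else -2  [with Rainfall=3]  = 4; Predator = Prey - Rainfall + 1  [with Prey=4, Rainfall=3]  = 2; Births = 3*Rainfall + 2*Predator + 1  [with Rainfall=3, Predator=2]  = 14; Deaths = Births + 5  [with Births=14]  = 19; Pop = |Deaths - Prey|  [with Deaths=19, Prey=4]  = 15.
Change = 0 − 15 = -15.

-15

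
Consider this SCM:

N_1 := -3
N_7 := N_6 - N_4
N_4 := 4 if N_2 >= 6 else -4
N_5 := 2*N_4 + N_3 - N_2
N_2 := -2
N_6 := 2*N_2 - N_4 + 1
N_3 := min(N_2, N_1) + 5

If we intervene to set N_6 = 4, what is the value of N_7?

Intervening sets N_6 = 4 and removes its equation (N_6 := 2*N_2 - N_4 + 1).
N_4 = 4 if N_2 >= 6 else -4  [with N_2=-2]  = -4
N_7 = N_6 - N_4  [with N_6=4, N_4=-4]  = 8

8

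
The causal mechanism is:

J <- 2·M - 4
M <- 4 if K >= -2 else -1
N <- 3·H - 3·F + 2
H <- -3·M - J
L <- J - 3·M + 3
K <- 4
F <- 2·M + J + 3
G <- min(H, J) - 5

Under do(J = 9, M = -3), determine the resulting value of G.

-5

Setting J = 9, M = -3 by intervention discards those variables' equations.
H = -3·M - J  [with M=-3, J=9]  = 0
G = min(H, J) - 5  [with H=0, J=9]  = -5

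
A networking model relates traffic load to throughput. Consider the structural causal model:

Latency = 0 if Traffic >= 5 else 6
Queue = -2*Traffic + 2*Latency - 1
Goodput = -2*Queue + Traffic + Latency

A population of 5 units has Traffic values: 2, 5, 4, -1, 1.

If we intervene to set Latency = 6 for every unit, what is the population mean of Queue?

Under do(Latency=6), Latency's equation is replaced by Latency=6 for every unit. Per-unit Queue: 7, 1, 3, 13, 9. Mean = 6.6.

6.6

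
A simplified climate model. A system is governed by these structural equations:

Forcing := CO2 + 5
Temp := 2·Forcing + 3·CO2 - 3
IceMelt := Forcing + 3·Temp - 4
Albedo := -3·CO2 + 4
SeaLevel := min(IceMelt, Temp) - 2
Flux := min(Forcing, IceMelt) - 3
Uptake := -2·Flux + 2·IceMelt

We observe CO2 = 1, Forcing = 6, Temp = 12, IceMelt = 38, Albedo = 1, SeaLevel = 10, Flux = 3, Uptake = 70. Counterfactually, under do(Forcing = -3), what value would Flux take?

-28

Under do(Forcing=-3), the mechanism Forcing := CO2 + 5 is discarded; Forcing is fixed at -3.
Temp = 2·Forcing + 3·CO2 - 3  [with Forcing=-3, CO2=1]  = -6
IceMelt = Forcing + 3·Temp - 4  [with Forcing=-3, Temp=-6]  = -25
Flux = min(Forcing, IceMelt) - 3  [with Forcing=-3, IceMelt=-25]  = -28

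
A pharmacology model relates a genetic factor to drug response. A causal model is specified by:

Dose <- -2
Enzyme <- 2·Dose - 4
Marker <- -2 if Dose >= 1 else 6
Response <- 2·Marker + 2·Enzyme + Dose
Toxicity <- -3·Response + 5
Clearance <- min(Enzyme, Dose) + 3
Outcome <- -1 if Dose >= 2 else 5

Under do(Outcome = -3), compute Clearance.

-5

Intervening sets Outcome = -3 and removes its equation (Outcome <- -1 if Dose >= 2 else 5).
Since Clearance is not a descendant of the intervened variable, it is unaffected.
Enzyme = 2·Dose - 4  [with Dose=-2]  = -8
Clearance = min(Enzyme, Dose) + 3  [with Enzyme=-8, Dose=-2]  = -5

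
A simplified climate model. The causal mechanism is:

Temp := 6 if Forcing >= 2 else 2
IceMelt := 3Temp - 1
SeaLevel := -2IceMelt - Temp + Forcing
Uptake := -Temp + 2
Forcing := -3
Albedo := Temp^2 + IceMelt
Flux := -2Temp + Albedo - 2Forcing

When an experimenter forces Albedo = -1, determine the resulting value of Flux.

1

Under do(Albedo=-1), the mechanism Albedo := Temp^2 + IceMelt is discarded; Albedo is fixed at -1.
Temp = 6 if Forcing >= 2 else 2  [with Forcing=-3]  = 2
Flux = -2Temp + Albedo - 2Forcing  [with Temp=2, Albedo=-1, Forcing=-3]  = 1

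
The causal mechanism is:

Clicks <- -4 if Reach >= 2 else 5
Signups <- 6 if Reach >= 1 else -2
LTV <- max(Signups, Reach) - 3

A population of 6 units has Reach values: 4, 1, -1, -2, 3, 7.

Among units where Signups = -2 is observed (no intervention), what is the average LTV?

-4.5

Observing Signups=-2 restricts to units where Signups's equation naturally yields -2: Reach ∈ {-1, -2}. In that subpopulation LTV = -4, -5, mean -4.5.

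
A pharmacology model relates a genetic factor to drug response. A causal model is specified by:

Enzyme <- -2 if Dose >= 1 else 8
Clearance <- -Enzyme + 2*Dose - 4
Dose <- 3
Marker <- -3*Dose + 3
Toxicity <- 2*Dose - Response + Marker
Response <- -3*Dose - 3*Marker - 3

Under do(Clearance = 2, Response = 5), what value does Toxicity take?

Setting Clearance = 2, Response = 5 by intervention discards those variables' equations.
Marker = -3*Dose + 3  [with Dose=3]  = -6
Toxicity = 2*Dose - Response + Marker  [with Dose=3, Response=5, Marker=-6]  = -5

-5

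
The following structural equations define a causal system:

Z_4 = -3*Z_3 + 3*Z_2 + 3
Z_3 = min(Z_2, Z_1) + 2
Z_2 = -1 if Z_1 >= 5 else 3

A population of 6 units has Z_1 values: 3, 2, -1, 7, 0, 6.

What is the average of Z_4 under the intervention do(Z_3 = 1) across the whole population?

The intervention sets Z_3=1 in all 6 units regardless of Z_1. Recomputing Z_4 per unit gives 9, 9, 9, -3, 9, -3; average 5.

5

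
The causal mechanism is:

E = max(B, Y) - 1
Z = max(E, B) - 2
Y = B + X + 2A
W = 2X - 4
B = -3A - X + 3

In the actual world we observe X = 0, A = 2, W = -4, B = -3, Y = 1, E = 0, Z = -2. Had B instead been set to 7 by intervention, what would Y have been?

Intervening sets B = 7 and removes its equation (B = -3A - X + 3).
Y = B + X + 2A  [with B=7, X=0, A=2]  = 11

11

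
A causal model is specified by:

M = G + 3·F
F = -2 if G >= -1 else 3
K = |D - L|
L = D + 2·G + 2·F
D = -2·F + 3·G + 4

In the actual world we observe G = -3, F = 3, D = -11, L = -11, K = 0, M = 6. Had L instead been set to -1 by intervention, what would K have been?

10

Intervening sets L = -1 and removes its equation (L = D + 2·G + 2·F).
F = -2 if G >= -1 else 3  [with G=-3]  = 3
D = -2·F + 3·G + 4  [with F=3, G=-3]  = -11
K = |D - L|  [with D=-11, L=-1]  = 10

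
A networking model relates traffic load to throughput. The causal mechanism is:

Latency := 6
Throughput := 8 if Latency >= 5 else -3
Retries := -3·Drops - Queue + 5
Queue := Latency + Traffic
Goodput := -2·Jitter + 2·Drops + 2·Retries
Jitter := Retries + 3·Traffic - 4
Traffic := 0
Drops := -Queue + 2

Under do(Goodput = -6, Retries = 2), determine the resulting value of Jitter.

-2

Under do(Goodput = -6, Retries = 2), each intervened variable's structural equation is replaced by its fixed value.
Jitter = Retries + 3·Traffic - 4  [with Retries=2, Traffic=0]  = -2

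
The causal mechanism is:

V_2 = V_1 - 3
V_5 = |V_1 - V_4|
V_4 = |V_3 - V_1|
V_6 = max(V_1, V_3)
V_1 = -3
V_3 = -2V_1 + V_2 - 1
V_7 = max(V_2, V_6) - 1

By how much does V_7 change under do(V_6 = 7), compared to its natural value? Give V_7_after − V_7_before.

8

Intervening sets V_6 = 7 and removes its equation (V_6 = max(V_1, V_3)).
V_2 = V_1 - 3  [with V_1=-3]  = -6
V_7 = max(V_2, V_6) - 1  [with V_2=-6, V_6=7]  = 6
Without intervention: V_2 = V_1 - 3  [with V_1=-3]  = -6; V_3 = -2V_1 + V_2 - 1  [with V_1=-3, V_2=-6]  = -1; V_6 = max(V_1, V_3)  [with V_1=-3, V_3=-1]  = -1; V_7 = max(V_2, V_6) - 1  [with V_2=-6, V_6=-1]  = -2.
Change = 6 − (-2) = 8.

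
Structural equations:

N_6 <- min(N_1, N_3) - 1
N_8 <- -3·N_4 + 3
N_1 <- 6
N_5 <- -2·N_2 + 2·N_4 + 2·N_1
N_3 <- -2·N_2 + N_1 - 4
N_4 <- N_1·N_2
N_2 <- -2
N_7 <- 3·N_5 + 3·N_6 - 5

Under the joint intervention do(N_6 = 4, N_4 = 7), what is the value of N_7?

Under do(N_6 = 4, N_4 = 7), each intervened variable's structural equation is replaced by its fixed value.
N_5 = -2·N_2 + 2·N_4 + 2·N_1  [with N_2=-2, N_4=7, N_1=6]  = 30
N_7 = 3·N_5 + 3·N_6 - 5  [with N_5=30, N_6=4]  = 97

97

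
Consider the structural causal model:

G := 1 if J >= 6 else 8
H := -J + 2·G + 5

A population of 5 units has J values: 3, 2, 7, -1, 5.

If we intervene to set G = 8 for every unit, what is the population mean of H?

Every unit gets G=8 under the intervention. H values become 18, 19, 14, 22, 16; E[H|do(G=8)] = 17.8.

17.8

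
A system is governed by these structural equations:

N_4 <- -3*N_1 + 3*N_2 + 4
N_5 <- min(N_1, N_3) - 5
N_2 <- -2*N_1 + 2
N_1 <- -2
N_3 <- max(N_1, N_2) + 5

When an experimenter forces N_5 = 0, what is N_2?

6

Under do(N_5=0), the mechanism N_5 <- min(N_1, N_3) - 5 is discarded; N_5 is fixed at 0.
No directed path runs from N_5 to N_2, so N_2 keeps its natural value.
N_2 = -2*N_1 + 2  [with N_1=-2]  = 6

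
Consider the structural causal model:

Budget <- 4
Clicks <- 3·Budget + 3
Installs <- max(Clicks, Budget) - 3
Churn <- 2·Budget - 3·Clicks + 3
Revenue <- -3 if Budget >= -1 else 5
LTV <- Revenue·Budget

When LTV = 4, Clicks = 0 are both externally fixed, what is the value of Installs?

The joint intervention fixes LTV = 4, Clicks = 0, removing each variable's own equation.
Installs = max(Clicks, Budget) - 3  [with Clicks=0, Budget=4]  = 1

1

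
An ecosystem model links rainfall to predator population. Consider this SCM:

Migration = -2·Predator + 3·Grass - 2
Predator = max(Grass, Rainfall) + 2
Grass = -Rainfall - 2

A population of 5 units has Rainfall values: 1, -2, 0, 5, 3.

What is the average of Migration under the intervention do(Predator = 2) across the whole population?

Under do(Predator=2), Predator's equation is replaced by Predator=2 for every unit. Per-unit Migration: -15, -6, -12, -27, -21. Mean = -16.2.

-16.2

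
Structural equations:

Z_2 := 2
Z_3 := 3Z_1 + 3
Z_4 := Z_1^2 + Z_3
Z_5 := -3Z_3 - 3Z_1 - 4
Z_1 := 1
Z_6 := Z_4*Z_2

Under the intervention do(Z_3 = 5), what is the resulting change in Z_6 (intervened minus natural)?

-2

The intervention breaks the incoming arrows to Z_3: Z_3 := 3Z_1 + 3 no longer applies, and Z_3 = 5.
Z_4 = Z_1^2 + Z_3  [with Z_1=1, Z_3=5]  = 6
Z_6 = Z_4*Z_2  [with Z_4=6, Z_2=2]  = 12
Without intervention: Z_3 = 3Z_1 + 3  [with Z_1=1]  = 6; Z_4 = Z_1^2 + Z_3  [with Z_1=1, Z_3=6]  = 7; Z_6 = Z_4*Z_2  [with Z_4=7, Z_2=2]  = 14.
Change = 12 − 14 = -2.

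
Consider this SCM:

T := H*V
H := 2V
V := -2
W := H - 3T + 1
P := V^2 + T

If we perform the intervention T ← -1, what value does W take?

0

do(T=-1) replaces the equation T := H*V with the constant T = -1.
H = 2V  [with V=-2]  = -4
W = H - 3T + 1  [with H=-4, T=-1]  = 0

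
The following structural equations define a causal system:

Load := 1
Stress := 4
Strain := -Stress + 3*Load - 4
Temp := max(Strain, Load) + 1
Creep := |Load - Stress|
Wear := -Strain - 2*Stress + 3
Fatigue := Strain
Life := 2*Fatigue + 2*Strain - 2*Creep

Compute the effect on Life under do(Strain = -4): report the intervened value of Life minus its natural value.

The intervention breaks the incoming arrows to Strain: Strain := -Stress + 3*Load - 4 no longer applies, and Strain = -4.
Creep = |Load - Stress|  [with Load=1, Stress=4]  = 3
Fatigue = Strain  [with Strain=-4]  = -4
Life = 2*Fatigue + 2*Strain - 2*Creep  [with Fatigue=-4, Strain=-4, Creep=3]  = -22
Without intervention: Strain = -Stress + 3*Load - 4  [with Stress=4, Load=1]  = -5; Creep = |Load - Stress|  [with Load=1, Stress=4]  = 3; Fatigue = Strain  [with Strain=-5]  = -5; Life = 2*Fatigue + 2*Strain - 2*Creep  [with Fatigue=-5, Strain=-5, Creep=3]  = -26.
Change = -22 − (-26) = 4.

4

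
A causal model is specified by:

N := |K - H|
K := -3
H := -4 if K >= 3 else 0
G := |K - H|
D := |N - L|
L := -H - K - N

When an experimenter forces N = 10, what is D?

17

Under do(N=10), the mechanism N := |K - H| is discarded; N is fixed at 10.
H = -4 if K >= 3 else 0  [with K=-3]  = 0
L = -H - K - N  [with H=0, K=-3, N=10]  = -7
D = |N - L|  [with N=10, L=-7]  = 17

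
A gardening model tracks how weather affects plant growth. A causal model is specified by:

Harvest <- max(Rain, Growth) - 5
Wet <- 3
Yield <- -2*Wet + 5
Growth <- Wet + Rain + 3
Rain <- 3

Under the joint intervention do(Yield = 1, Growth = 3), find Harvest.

-2

The joint intervention fixes Yield = 1, Growth = 3, removing each variable's own equation.
Harvest = max(Rain, Growth) - 5  [with Rain=3, Growth=3]  = -2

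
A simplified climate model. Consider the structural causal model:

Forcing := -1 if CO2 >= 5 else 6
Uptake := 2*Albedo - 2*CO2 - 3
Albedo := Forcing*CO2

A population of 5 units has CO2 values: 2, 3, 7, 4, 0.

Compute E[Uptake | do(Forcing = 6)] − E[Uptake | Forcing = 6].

Under do(Forcing=6), Forcing's equation is replaced by Forcing=6 for every unit. Per-unit Uptake: 17, 27, 67, 37, -3. Mean = 29.
Conditioning on Forcing=6 selects the 4 unit(s) with CO2 ∈ {2, 3, 4, 0}. Their Uptake values: 17, 27, 37, -3. Mean = 19.5.
Difference = 29 − 19.5 = 9.5.

9.5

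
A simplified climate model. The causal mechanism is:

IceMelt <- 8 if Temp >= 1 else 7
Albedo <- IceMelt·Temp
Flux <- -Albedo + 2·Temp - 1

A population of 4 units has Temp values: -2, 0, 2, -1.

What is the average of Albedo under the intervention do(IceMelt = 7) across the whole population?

do(IceMelt=7) breaks IceMelt's dependence on Temp. With IceMelt=7 fixed, Albedo across the units is -14, 0, 14, -7, mean -1.75.

-1.75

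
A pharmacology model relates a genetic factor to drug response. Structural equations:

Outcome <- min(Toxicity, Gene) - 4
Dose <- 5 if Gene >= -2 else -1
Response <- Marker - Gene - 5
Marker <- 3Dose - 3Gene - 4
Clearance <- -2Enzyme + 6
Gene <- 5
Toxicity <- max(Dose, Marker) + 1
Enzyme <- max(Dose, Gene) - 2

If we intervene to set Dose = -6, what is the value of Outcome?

-9

do(Dose=-6) replaces the equation Dose <- 5 if Gene >= -2 else -1 with the constant Dose = -6.
Marker = 3Dose - 3Gene - 4  [with Dose=-6, Gene=5]  = -37
Toxicity = max(Dose, Marker) + 1  [with Dose=-6, Marker=-37]  = -5
Outcome = min(Toxicity, Gene) - 4  [with Toxicity=-5, Gene=5]  = -9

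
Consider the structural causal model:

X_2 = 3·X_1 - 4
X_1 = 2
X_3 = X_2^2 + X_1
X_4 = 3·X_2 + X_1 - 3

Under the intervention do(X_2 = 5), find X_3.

The intervention breaks the incoming arrows to X_2: X_2 = 3·X_1 - 4 no longer applies, and X_2 = 5.
X_3 = X_2^2 + X_1  [with X_2=5, X_1=2]  = 27

27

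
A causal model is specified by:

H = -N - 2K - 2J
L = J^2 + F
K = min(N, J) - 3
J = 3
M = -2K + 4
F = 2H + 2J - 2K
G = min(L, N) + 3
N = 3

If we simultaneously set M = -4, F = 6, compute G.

6

Under do(M = -4, F = 6), each intervened variable's structural equation is replaced by its fixed value.
L = J^2 + F  [with J=3, F=6]  = 15
G = min(L, N) + 3  [with L=15, N=3]  = 6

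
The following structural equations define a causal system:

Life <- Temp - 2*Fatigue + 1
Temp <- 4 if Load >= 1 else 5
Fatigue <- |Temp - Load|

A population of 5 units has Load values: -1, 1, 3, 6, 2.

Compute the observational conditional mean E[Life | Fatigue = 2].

1

E[Life|Fatigue=2] averages over only the 2 units with Fatigue=2 (Load = 6, 2): Life = 1, 1, mean 1.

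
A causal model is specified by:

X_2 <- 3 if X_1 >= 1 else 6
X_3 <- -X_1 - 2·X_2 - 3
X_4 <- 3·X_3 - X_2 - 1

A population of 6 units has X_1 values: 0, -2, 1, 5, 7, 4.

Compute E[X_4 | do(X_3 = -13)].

Every unit gets X_3=-13 under the intervention. X_4 values become -46, -46, -43, -43, -43, -43; E[X_4|do(X_3=-13)] = -44.

-44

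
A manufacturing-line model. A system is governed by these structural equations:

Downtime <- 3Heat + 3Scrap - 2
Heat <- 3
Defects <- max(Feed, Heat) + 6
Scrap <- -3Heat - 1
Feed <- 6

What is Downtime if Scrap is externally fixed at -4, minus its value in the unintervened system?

18

Intervening sets Scrap = -4 and removes its equation (Scrap <- -3Heat - 1).
Downtime = 3Heat + 3Scrap - 2  [with Heat=3, Scrap=-4]  = -5
Without intervention: Scrap = -3Heat - 1  [with Heat=3]  = -10; Downtime = 3Heat + 3Scrap - 2  [with Heat=3, Scrap=-10]  = -23.
Change = -5 − (-23) = 18.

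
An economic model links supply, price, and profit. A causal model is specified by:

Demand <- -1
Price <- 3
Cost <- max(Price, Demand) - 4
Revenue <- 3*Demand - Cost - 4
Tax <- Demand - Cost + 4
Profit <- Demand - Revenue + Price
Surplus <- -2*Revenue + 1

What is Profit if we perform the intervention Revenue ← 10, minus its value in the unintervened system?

Under do(Revenue=10), the mechanism Revenue <- 3*Demand - Cost - 4 is discarded; Revenue is fixed at 10.
Profit = Demand - Revenue + Price  [with Demand=-1, Revenue=10, Price=3]  = -8
Without intervention: Cost = max(Price, Demand) - 4  [with Price=3, Demand=-1]  = -1; Revenue = 3*Demand - Cost - 4  [with Demand=-1, Cost=-1]  = -6; Profit = Demand - Revenue + Price  [with Demand=-1, Revenue=-6, Price=3]  = 8.
Change = -8 − 8 = -16.

-16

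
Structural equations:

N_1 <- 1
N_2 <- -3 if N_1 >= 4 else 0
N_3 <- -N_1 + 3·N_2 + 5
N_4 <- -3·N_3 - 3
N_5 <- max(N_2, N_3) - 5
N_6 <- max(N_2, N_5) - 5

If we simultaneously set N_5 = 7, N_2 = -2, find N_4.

Setting N_5 = 7, N_2 = -2 by intervention discards those variables' equations.
N_3 = -N_1 + 3·N_2 + 5  [with N_1=1, N_2=-2]  = -2
N_4 = -3·N_3 - 3  [with N_3=-2]  = 3

3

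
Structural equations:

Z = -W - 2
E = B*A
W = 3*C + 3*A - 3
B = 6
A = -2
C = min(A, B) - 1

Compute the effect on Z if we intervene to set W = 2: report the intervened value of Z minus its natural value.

Intervening sets W = 2 and removes its equation (W = 3*C + 3*A - 3).
Z = -W - 2  [with W=2]  = -4
Without intervention: C = min(A, B) - 1  [with A=-2, B=6]  = -3; W = 3*C + 3*A - 3  [with C=-3, A=-2]  = -18; Z = -W - 2  [with W=-18]  = 16.
Change = -4 − 16 = -20.

-20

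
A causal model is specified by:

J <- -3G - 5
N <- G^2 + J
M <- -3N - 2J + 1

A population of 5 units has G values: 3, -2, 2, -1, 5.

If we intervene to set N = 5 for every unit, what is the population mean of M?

4.4

Every unit gets N=5 under the intervention. M values become 14, -16, 8, -10, 26; E[M|do(N=5)] = 4.4.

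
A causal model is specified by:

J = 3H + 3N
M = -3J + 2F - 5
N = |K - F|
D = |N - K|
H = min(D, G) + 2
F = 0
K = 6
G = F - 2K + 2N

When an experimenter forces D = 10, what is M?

-77

do(D=10) replaces the equation D = |N - K| with the constant D = 10.
N = |K - F|  [with K=6, F=0]  = 6
G = F - 2K + 2N  [with F=0, K=6, N=6]  = 0
H = min(D, G) + 2  [with D=10, G=0]  = 2
J = 3H + 3N  [with H=2, N=6]  = 24
M = -3J + 2F - 5  [with J=24, F=0]  = -77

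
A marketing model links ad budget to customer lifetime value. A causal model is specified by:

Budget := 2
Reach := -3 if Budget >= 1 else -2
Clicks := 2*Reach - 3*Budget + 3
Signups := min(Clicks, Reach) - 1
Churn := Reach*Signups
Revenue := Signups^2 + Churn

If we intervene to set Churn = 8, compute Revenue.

108

The intervention breaks the incoming arrows to Churn: Churn := Reach*Signups no longer applies, and Churn = 8.
Reach = -3 if Budget >= 1 else -2  [with Budget=2]  = -3
Clicks = 2*Reach - 3*Budget + 3  [with Reach=-3, Budget=2]  = -9
Signups = min(Clicks, Reach) - 1  [with Clicks=-9, Reach=-3]  = -10
Revenue = Signups^2 + Churn  [with Signups=-10, Churn=8]  = 108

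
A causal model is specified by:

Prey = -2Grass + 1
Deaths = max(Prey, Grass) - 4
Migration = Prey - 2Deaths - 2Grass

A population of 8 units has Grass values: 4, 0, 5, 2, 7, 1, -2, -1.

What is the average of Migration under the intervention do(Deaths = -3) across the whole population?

-1

do(Deaths=-3) breaks Deaths's dependence on Grass. With Deaths=-3 fixed, Migration across the units is -9, 7, -13, -1, -21, 3, 15, 11, mean -1.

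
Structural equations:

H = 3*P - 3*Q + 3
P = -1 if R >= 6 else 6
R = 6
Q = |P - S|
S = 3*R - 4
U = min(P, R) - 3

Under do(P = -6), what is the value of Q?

20

do(P=-6) replaces the equation P = -1 if R >= 6 else 6 with the constant P = -6.
S = 3*R - 4  [with R=6]  = 14
Q = |P - S|  [with P=-6, S=14]  = 20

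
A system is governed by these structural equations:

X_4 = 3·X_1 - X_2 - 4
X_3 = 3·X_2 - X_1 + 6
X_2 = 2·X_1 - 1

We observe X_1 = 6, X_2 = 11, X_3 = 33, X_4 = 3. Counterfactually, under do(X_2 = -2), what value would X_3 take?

-6

The intervention breaks the incoming arrows to X_2: X_2 = 2·X_1 - 1 no longer applies, and X_2 = -2.
X_3 = 3·X_2 - X_1 + 6  [with X_2=-2, X_1=6]  = -6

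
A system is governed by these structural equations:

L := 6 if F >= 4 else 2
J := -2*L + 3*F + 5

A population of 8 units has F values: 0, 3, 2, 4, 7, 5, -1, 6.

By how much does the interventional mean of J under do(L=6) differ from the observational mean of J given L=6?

Every unit gets L=6 under the intervention. J values become -7, 2, -1, 5, 14, 8, -10, 11; E[J|do(L=6)] = 2.75.
Observing L=6 restricts to units where L's equation naturally yields 6: F ∈ {4, 7, 5, 6}. In that subpopulation J = 5, 14, 8, 11, mean 9.5.
Difference = 2.75 − 9.5 = -6.75.

-6.75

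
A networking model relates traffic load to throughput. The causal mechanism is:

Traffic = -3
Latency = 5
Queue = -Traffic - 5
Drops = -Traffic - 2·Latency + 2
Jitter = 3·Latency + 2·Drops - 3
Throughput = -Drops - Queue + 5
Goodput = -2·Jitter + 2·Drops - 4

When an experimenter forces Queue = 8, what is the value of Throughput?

2

The intervention breaks the incoming arrows to Queue: Queue = -Traffic - 5 no longer applies, and Queue = 8.
Drops = -Traffic - 2·Latency + 2  [with Traffic=-3, Latency=5]  = -5
Throughput = -Drops - Queue + 5  [with Drops=-5, Queue=8]  = 2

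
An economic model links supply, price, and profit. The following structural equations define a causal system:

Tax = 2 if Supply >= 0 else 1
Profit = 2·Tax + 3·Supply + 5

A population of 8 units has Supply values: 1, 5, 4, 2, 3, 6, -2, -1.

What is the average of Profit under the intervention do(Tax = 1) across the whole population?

13.75

do(Tax=1) breaks Tax's dependence on Supply. With Tax=1 fixed, Profit across the units is 10, 22, 19, 13, 16, 25, 1, 4, mean 13.75.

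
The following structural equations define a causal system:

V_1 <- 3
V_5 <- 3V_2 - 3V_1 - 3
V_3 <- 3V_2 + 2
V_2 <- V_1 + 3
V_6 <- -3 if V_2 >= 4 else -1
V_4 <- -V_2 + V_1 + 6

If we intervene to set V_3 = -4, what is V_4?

3

The intervention breaks the incoming arrows to V_3: V_3 <- 3V_2 + 2 no longer applies, and V_3 = -4.
V_4 is not downstream of the intervention, so its value is determined by the original equations.
V_2 = V_1 + 3  [with V_1=3]  = 6
V_4 = -V_2 + V_1 + 6  [with V_2=6, V_1=3]  = 3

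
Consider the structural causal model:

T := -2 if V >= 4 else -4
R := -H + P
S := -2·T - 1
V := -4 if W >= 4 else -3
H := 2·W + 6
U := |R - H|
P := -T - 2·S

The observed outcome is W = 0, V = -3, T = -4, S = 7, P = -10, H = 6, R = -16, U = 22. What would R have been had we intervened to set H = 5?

Intervening sets H = 5 and removes its equation (H := 2·W + 6).
V = -4 if W >= 4 else -3  [with W=0]  = -3
T = -2 if V >= 4 else -4  [with V=-3]  = -4
S = -2·T - 1  [with T=-4]  = 7
P = -T - 2·S  [with T=-4, S=7]  = -10
R = -H + P  [with H=5, P=-10]  = -15

-15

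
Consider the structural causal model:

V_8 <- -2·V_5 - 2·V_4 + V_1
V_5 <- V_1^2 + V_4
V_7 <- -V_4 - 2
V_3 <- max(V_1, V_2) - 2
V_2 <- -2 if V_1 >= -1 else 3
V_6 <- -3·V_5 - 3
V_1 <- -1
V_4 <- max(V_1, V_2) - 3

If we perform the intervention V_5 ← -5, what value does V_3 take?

do(V_5=-5) replaces the equation V_5 <- V_1^2 + V_4 with the constant V_5 = -5.
V_3 is not downstream of the intervention, so its value is determined by the original equations.
V_2 = -2 if V_1 >= -1 else 3  [with V_1=-1]  = -2
V_3 = max(V_1, V_2) - 2  [with V_1=-1, V_2=-2]  = -3

-3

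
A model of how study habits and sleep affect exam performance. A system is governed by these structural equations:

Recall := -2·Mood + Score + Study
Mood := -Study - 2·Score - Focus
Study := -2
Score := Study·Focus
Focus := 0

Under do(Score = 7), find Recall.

do(Score=7) replaces the equation Score := Study·Focus with the constant Score = 7.
Mood = -Study - 2·Score - Focus  [with Study=-2, Score=7, Focus=0]  = -12
Recall = -2·Mood + Score + Study  [with Mood=-12, Score=7, Study=-2]  = 29

29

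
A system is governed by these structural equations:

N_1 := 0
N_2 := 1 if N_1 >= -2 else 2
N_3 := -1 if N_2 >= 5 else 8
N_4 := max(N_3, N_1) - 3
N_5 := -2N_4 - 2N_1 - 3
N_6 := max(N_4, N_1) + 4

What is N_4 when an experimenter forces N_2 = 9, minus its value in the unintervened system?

Under do(N_2=9), the mechanism N_2 := 1 if N_1 >= -2 else 2 is discarded; N_2 is fixed at 9.
N_3 = -1 if N_2 >= 5 else 8  [with N_2=9]  = -1
N_4 = max(N_3, N_1) - 3  [with N_3=-1, N_1=0]  = -3
Without intervention: N_2 = 1 if N_1 >= -2 else 2  [with N_1=0]  = 1; N_3 = -1 if N_2 >= 5 else 8  [with N_2=1]  = 8; N_4 = max(N_3, N_1) - 3  [with N_3=8, N_1=0]  = 5.
Change = -3 − 5 = -8.

-8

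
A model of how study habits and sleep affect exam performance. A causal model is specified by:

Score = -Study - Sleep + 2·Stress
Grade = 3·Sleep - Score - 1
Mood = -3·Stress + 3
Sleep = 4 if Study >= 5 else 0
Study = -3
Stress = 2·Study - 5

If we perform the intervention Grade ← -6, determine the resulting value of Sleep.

0

do(Grade=-6) replaces the equation Grade = 3·Sleep - Score - 1 with the constant Grade = -6.
Sleep is not downstream of the intervention, so its value is determined by the original equations.
Sleep = 4 if Study >= 5 else 0  [with Study=-3]  = 0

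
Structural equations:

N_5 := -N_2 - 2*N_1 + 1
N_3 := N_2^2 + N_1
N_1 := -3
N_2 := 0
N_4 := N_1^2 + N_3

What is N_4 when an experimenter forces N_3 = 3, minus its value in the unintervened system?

The intervention breaks the incoming arrows to N_3: N_3 := N_2^2 + N_1 no longer applies, and N_3 = 3.
N_4 = N_1^2 + N_3  [with N_1=-3, N_3=3]  = 12
Without intervention: N_3 = N_2^2 + N_1  [with N_2=0, N_1=-3]  = -3; N_4 = N_1^2 + N_3  [with N_1=-3, N_3=-3]  = 6.
Change = 12 − 6 = 6.

6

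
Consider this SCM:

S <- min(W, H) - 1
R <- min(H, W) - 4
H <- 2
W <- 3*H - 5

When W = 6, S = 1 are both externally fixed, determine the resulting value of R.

-2

The joint intervention fixes W = 6, S = 1, removing each variable's own equation.
R = min(H, W) - 4  [with H=2, W=6]  = -2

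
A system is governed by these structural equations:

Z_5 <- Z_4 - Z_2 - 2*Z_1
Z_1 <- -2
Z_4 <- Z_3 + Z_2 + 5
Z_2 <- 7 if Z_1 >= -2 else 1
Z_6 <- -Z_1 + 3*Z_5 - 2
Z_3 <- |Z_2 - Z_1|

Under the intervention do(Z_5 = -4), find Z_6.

-12

The intervention breaks the incoming arrows to Z_5: Z_5 <- Z_4 - Z_2 - 2*Z_1 no longer applies, and Z_5 = -4.
Z_6 = -Z_1 + 3*Z_5 - 2  [with Z_1=-2, Z_5=-4]  = -12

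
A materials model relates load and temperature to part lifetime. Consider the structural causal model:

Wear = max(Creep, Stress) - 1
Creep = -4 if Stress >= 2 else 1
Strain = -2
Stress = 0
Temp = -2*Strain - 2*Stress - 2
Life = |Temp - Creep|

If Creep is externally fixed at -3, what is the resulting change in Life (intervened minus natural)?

4

Under do(Creep=-3), the mechanism Creep = -4 if Stress >= 2 else 1 is discarded; Creep is fixed at -3.
Temp = -2*Strain - 2*Stress - 2  [with Strain=-2, Stress=0]  = 2
Life = |Temp - Creep|  [with Temp=2, Creep=-3]  = 5
Without intervention: Temp = -2*Strain - 2*Stress - 2  [with Strain=-2, Stress=0]  = 2; Creep = -4 if Stress >= 2 else 1  [with Stress=0]  = 1; Life = |Temp - Creep|  [with Temp=2, Creep=1]  = 1.
Change = 5 − 1 = 4.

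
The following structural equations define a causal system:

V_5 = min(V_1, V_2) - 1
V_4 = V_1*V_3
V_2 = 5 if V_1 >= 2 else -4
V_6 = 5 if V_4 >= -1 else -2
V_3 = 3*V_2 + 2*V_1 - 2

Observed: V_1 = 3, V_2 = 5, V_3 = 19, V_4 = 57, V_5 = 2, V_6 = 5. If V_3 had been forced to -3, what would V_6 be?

The intervention breaks the incoming arrows to V_3: V_3 = 3*V_2 + 2*V_1 - 2 no longer applies, and V_3 = -3.
V_4 = V_1*V_3  [with V_1=3, V_3=-3]  = -9
V_6 = 5 if V_4 >= -1 else -2  [with V_4=-9]  = -2

-2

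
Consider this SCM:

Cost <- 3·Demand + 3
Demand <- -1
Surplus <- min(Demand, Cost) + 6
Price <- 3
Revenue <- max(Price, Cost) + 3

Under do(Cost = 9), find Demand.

Under do(Cost=9), the mechanism Cost <- 3·Demand + 3 is discarded; Cost is fixed at 9.
Demand is not downstream of the intervention, so its value is determined by the original equations.

-1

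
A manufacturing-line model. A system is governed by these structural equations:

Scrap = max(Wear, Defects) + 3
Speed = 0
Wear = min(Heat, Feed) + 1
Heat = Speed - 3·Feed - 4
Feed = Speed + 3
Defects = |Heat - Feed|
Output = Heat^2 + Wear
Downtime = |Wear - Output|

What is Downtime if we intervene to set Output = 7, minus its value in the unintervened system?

-150

do(Output=7) replaces the equation Output = Heat^2 + Wear with the constant Output = 7.
Feed = Speed + 3  [with Speed=0]  = 3
Heat = Speed - 3·Feed - 4  [with Speed=0, Feed=3]  = -13
Wear = min(Heat, Feed) + 1  [with Heat=-13, Feed=3]  = -12
Downtime = |Wear - Output|  [with Wear=-12, Output=7]  = 19
Without intervention: Feed = Speed + 3  [with Speed=0]  = 3; Heat = Speed - 3·Feed - 4  [with Speed=0, Feed=3]  = -13; Wear = min(Heat, Feed) + 1  [with Heat=-13, Feed=3]  = -12; Output = Heat^2 + Wear  [with Heat=-13, Wear=-12]  = 157; Downtime = |Wear - Output|  [with Wear=-12, Output=157]  = 169.
Change = 19 − 169 = -150.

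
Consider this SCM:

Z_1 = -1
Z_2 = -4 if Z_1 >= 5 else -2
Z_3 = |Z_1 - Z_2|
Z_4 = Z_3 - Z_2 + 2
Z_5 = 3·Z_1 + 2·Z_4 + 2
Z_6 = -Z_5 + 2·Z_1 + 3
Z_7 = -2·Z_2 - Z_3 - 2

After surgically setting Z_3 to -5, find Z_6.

The intervention breaks the incoming arrows to Z_3: Z_3 = |Z_1 - Z_2| no longer applies, and Z_3 = -5.
Z_2 = -4 if Z_1 >= 5 else -2  [with Z_1=-1]  = -2
Z_4 = Z_3 - Z_2 + 2  [with Z_3=-5, Z_2=-2]  = -1
Z_5 = 3·Z_1 + 2·Z_4 + 2  [with Z_1=-1, Z_4=-1]  = -3
Z_6 = -Z_5 + 2·Z_1 + 3  [with Z_5=-3, Z_1=-1]  = 4

4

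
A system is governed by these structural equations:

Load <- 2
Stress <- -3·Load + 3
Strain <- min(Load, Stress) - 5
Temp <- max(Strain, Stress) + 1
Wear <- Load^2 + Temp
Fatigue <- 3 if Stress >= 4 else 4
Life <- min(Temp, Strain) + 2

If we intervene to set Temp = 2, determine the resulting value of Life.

The intervention breaks the incoming arrows to Temp: Temp <- max(Strain, Stress) + 1 no longer applies, and Temp = 2.
Stress = -3·Load + 3  [with Load=2]  = -3
Strain = min(Load, Stress) - 5  [with Load=2, Stress=-3]  = -8
Life = min(Temp, Strain) + 2  [with Temp=2, Strain=-8]  = -6

-6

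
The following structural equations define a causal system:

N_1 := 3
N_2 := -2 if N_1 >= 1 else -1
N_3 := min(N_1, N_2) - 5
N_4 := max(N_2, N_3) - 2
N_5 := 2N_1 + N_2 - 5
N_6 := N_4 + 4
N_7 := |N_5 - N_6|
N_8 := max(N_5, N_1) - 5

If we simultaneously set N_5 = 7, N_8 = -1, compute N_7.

Setting N_5 = 7, N_8 = -1 by intervention discards those variables' equations.
N_2 = -2 if N_1 >= 1 else -1  [with N_1=3]  = -2
N_3 = min(N_1, N_2) - 5  [with N_1=3, N_2=-2]  = -7
N_4 = max(N_2, N_3) - 2  [with N_2=-2, N_3=-7]  = -4
N_6 = N_4 + 4  [with N_4=-4]  = 0
N_7 = |N_5 - N_6|  [with N_5=7, N_6=0]  = 7

7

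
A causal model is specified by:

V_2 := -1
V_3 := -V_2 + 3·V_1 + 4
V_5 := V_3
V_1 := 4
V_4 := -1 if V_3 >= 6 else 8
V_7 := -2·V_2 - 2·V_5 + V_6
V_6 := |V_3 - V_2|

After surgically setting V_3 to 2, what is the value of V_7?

1

The intervention breaks the incoming arrows to V_3: V_3 := -V_2 + 3·V_1 + 4 no longer applies, and V_3 = 2.
V_5 = V_3  [with V_3=2]  = 2
V_6 = |V_3 - V_2|  [with V_3=2, V_2=-1]  = 3
V_7 = -2·V_2 - 2·V_5 + V_6  [with V_2=-1, V_5=2, V_6=3]  = 1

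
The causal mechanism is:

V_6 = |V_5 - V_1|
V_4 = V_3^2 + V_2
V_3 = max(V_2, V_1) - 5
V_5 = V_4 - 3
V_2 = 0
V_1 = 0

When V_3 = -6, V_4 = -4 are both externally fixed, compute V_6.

Setting V_3 = -6, V_4 = -4 by intervention discards those variables' equations.
V_5 = V_4 - 3  [with V_4=-4]  = -7
V_6 = |V_5 - V_1|  [with V_5=-7, V_1=0]  = 7

7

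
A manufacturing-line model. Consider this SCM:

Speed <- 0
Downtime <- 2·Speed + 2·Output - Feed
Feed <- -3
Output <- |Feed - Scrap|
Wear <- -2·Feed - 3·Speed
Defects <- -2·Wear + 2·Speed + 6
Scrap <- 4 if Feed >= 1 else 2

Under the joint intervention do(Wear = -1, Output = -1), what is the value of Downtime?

1

Under do(Wear = -1, Output = -1), each intervened variable's structural equation is replaced by its fixed value.
Downtime = 2·Speed + 2·Output - Feed  [with Speed=0, Output=-1, Feed=-3]  = 1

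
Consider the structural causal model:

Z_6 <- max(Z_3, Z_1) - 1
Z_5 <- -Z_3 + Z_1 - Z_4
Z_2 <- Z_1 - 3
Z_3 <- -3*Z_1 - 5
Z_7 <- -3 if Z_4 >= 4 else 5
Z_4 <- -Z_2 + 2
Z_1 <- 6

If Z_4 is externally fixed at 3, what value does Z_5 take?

26

Intervening sets Z_4 = 3 and removes its equation (Z_4 <- -Z_2 + 2).
Z_3 = -3*Z_1 - 5  [with Z_1=6]  = -23
Z_5 = -Z_3 + Z_1 - Z_4  [with Z_3=-23, Z_1=6, Z_4=3]  = 26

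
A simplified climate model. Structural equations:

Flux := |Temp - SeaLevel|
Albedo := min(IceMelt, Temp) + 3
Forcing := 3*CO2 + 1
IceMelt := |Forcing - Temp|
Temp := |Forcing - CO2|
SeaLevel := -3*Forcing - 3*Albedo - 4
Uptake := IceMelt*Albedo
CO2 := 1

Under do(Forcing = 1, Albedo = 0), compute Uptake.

0

The joint intervention fixes Forcing = 1, Albedo = 0, removing each variable's own equation.
Temp = |Forcing - CO2|  [with Forcing=1, CO2=1]  = 0
IceMelt = |Forcing - Temp|  [with Forcing=1, Temp=0]  = 1
Uptake = IceMelt*Albedo  [with IceMelt=1, Albedo=0]  = 0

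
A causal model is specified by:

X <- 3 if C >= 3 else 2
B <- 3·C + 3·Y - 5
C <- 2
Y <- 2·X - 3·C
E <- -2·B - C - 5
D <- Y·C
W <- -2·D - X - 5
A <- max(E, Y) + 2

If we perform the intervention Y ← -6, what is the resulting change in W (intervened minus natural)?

The intervention breaks the incoming arrows to Y: Y <- 2·X - 3·C no longer applies, and Y = -6.
X = 3 if C >= 3 else 2  [with C=2]  = 2
D = Y·C  [with Y=-6, C=2]  = -12
W = -2·D - X - 5  [with D=-12, X=2]  = 17
Without intervention: X = 3 if C >= 3 else 2  [with C=2]  = 2; Y = 2·X - 3·C  [with X=2, C=2]  = -2; D = Y·C  [with Y=-2, C=2]  = -4; W = -2·D - X - 5  [with D=-4, X=2]  = 1.
Change = 17 − 1 = 16.

16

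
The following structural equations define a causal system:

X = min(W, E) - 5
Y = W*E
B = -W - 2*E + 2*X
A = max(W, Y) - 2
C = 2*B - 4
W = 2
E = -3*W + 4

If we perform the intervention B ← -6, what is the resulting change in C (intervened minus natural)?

Under do(B=-6), the mechanism B = -W - 2*E + 2*X is discarded; B is fixed at -6.
C = 2*B - 4  [with B=-6]  = -16
Without intervention: E = -3*W + 4  [with W=2]  = -2; X = min(W, E) - 5  [with W=2, E=-2]  = -7; B = -W - 2*E + 2*X  [with W=2, E=-2, X=-7]  = -12; C = 2*B - 4  [with B=-12]  = -28.
Change = -16 − (-28) = 12.

12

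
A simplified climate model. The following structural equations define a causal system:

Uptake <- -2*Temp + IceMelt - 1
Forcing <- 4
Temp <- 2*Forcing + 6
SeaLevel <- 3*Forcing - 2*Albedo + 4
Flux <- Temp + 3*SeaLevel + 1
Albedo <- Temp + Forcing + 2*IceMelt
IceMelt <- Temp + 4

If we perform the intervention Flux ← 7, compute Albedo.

do(Flux=7) replaces the equation Flux <- Temp + 3*SeaLevel + 1 with the constant Flux = 7.
No directed path runs from Flux to Albedo, so Albedo keeps its natural value.
Temp = 2*Forcing + 6  [with Forcing=4]  = 14
IceMelt = Temp + 4  [with Temp=14]  = 18
Albedo = Temp + Forcing + 2*IceMelt  [with Temp=14, Forcing=4, IceMelt=18]  = 54

54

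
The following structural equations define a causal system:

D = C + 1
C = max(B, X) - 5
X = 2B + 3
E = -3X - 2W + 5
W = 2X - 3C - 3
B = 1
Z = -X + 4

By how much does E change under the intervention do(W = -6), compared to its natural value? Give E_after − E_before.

26

Under do(W=-6), the mechanism W = 2X - 3C - 3 is discarded; W is fixed at -6.
X = 2B + 3  [with B=1]  = 5
E = -3X - 2W + 5  [with X=5, W=-6]  = 2
Without intervention: X = 2B + 3  [with B=1]  = 5; C = max(B, X) - 5  [with B=1, X=5]  = 0; W = 2X - 3C - 3  [with X=5, C=0]  = 7; E = -3X - 2W + 5  [with X=5, W=7]  = -24.
Change = 2 − (-24) = 26.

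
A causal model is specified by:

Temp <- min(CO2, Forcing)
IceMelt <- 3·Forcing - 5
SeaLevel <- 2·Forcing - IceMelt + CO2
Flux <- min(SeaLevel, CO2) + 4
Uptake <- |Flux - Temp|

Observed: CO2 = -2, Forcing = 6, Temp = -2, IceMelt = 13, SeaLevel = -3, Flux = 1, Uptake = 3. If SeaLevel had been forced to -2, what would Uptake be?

Under do(SeaLevel=-2), the mechanism SeaLevel <- 2·Forcing - IceMelt + CO2 is discarded; SeaLevel is fixed at -2.
Temp = min(CO2, Forcing)  [with CO2=-2, Forcing=6]  = -2
Flux = min(SeaLevel, CO2) + 4  [with SeaLevel=-2, CO2=-2]  = 2
Uptake = |Flux - Temp|  [with Flux=2, Temp=-2]  = 4

4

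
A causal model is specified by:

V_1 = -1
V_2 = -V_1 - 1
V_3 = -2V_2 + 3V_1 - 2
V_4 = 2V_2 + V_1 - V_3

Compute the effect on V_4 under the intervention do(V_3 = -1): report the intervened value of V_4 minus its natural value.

The intervention breaks the incoming arrows to V_3: V_3 = -2V_2 + 3V_1 - 2 no longer applies, and V_3 = -1.
V_2 = -V_1 - 1  [with V_1=-1]  = 0
V_4 = 2V_2 + V_1 - V_3  [with V_2=0, V_1=-1, V_3=-1]  = 0
Without intervention: V_2 = -V_1 - 1  [with V_1=-1]  = 0; V_3 = -2V_2 + 3V_1 - 2  [with V_2=0, V_1=-1]  = -5; V_4 = 2V_2 + V_1 - V_3  [with V_2=0, V_1=-1, V_3=-5]  = 4.
Change = 0 − 4 = -4.

-4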